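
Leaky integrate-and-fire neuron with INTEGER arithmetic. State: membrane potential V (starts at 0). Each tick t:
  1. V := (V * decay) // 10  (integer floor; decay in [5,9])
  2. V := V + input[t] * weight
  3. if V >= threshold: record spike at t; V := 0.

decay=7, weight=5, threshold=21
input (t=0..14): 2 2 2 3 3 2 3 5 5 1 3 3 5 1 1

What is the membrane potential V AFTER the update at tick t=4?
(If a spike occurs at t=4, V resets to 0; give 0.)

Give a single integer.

t=0: input=2 -> V=10
t=1: input=2 -> V=17
t=2: input=2 -> V=0 FIRE
t=3: input=3 -> V=15
t=4: input=3 -> V=0 FIRE
t=5: input=2 -> V=10
t=6: input=3 -> V=0 FIRE
t=7: input=5 -> V=0 FIRE
t=8: input=5 -> V=0 FIRE
t=9: input=1 -> V=5
t=10: input=3 -> V=18
t=11: input=3 -> V=0 FIRE
t=12: input=5 -> V=0 FIRE
t=13: input=1 -> V=5
t=14: input=1 -> V=8

Answer: 0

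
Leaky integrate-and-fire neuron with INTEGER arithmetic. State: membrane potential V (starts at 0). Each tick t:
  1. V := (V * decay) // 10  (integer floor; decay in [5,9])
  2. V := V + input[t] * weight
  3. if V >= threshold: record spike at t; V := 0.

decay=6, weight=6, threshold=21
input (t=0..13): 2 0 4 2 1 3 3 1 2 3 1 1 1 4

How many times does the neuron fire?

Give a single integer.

t=0: input=2 -> V=12
t=1: input=0 -> V=7
t=2: input=4 -> V=0 FIRE
t=3: input=2 -> V=12
t=4: input=1 -> V=13
t=5: input=3 -> V=0 FIRE
t=6: input=3 -> V=18
t=7: input=1 -> V=16
t=8: input=2 -> V=0 FIRE
t=9: input=3 -> V=18
t=10: input=1 -> V=16
t=11: input=1 -> V=15
t=12: input=1 -> V=15
t=13: input=4 -> V=0 FIRE

Answer: 4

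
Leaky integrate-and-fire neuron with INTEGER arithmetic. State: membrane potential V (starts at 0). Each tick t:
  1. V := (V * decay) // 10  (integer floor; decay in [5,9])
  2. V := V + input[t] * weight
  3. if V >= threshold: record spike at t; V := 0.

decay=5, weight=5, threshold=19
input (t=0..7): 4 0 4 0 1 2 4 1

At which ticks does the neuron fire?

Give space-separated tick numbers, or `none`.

t=0: input=4 -> V=0 FIRE
t=1: input=0 -> V=0
t=2: input=4 -> V=0 FIRE
t=3: input=0 -> V=0
t=4: input=1 -> V=5
t=5: input=2 -> V=12
t=6: input=4 -> V=0 FIRE
t=7: input=1 -> V=5

Answer: 0 2 6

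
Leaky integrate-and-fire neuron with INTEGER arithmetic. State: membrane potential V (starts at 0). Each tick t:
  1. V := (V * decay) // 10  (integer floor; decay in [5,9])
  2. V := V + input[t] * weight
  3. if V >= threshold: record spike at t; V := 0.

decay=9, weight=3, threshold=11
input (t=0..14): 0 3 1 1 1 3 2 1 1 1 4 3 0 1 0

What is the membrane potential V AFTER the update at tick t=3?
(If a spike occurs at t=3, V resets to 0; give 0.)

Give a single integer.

Answer: 3

Derivation:
t=0: input=0 -> V=0
t=1: input=3 -> V=9
t=2: input=1 -> V=0 FIRE
t=3: input=1 -> V=3
t=4: input=1 -> V=5
t=5: input=3 -> V=0 FIRE
t=6: input=2 -> V=6
t=7: input=1 -> V=8
t=8: input=1 -> V=10
t=9: input=1 -> V=0 FIRE
t=10: input=4 -> V=0 FIRE
t=11: input=3 -> V=9
t=12: input=0 -> V=8
t=13: input=1 -> V=10
t=14: input=0 -> V=9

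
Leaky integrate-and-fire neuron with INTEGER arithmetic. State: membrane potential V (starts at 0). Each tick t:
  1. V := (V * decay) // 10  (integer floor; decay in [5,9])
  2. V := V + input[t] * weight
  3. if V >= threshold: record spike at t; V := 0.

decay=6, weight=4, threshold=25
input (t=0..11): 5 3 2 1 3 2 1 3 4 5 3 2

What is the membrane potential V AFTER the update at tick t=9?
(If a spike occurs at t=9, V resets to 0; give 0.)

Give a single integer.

t=0: input=5 -> V=20
t=1: input=3 -> V=24
t=2: input=2 -> V=22
t=3: input=1 -> V=17
t=4: input=3 -> V=22
t=5: input=2 -> V=21
t=6: input=1 -> V=16
t=7: input=3 -> V=21
t=8: input=4 -> V=0 FIRE
t=9: input=5 -> V=20
t=10: input=3 -> V=24
t=11: input=2 -> V=22

Answer: 20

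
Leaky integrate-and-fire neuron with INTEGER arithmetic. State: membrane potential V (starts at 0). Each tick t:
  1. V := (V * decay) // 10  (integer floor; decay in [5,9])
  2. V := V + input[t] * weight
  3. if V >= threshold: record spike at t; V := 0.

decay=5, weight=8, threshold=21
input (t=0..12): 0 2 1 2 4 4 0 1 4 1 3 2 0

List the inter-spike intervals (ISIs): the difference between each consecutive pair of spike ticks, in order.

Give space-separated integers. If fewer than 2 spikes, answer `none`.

t=0: input=0 -> V=0
t=1: input=2 -> V=16
t=2: input=1 -> V=16
t=3: input=2 -> V=0 FIRE
t=4: input=4 -> V=0 FIRE
t=5: input=4 -> V=0 FIRE
t=6: input=0 -> V=0
t=7: input=1 -> V=8
t=8: input=4 -> V=0 FIRE
t=9: input=1 -> V=8
t=10: input=3 -> V=0 FIRE
t=11: input=2 -> V=16
t=12: input=0 -> V=8

Answer: 1 1 3 2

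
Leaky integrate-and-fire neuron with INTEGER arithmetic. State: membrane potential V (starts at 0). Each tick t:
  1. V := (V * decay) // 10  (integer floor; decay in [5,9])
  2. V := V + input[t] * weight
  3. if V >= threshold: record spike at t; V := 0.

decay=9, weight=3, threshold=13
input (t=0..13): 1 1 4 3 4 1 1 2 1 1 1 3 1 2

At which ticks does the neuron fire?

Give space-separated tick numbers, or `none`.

t=0: input=1 -> V=3
t=1: input=1 -> V=5
t=2: input=4 -> V=0 FIRE
t=3: input=3 -> V=9
t=4: input=4 -> V=0 FIRE
t=5: input=1 -> V=3
t=6: input=1 -> V=5
t=7: input=2 -> V=10
t=8: input=1 -> V=12
t=9: input=1 -> V=0 FIRE
t=10: input=1 -> V=3
t=11: input=3 -> V=11
t=12: input=1 -> V=12
t=13: input=2 -> V=0 FIRE

Answer: 2 4 9 13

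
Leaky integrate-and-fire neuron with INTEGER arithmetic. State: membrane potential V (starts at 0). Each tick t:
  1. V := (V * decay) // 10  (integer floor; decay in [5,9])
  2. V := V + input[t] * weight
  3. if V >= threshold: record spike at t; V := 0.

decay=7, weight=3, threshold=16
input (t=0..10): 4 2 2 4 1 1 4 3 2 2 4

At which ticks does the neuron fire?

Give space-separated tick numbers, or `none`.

Answer: 3 7 10

Derivation:
t=0: input=4 -> V=12
t=1: input=2 -> V=14
t=2: input=2 -> V=15
t=3: input=4 -> V=0 FIRE
t=4: input=1 -> V=3
t=5: input=1 -> V=5
t=6: input=4 -> V=15
t=7: input=3 -> V=0 FIRE
t=8: input=2 -> V=6
t=9: input=2 -> V=10
t=10: input=4 -> V=0 FIRE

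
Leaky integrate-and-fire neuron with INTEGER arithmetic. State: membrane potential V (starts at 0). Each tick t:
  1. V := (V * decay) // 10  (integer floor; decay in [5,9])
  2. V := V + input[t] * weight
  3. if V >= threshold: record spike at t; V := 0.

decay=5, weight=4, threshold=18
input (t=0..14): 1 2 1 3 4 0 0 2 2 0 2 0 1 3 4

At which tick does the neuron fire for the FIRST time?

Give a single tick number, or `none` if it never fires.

t=0: input=1 -> V=4
t=1: input=2 -> V=10
t=2: input=1 -> V=9
t=3: input=3 -> V=16
t=4: input=4 -> V=0 FIRE
t=5: input=0 -> V=0
t=6: input=0 -> V=0
t=7: input=2 -> V=8
t=8: input=2 -> V=12
t=9: input=0 -> V=6
t=10: input=2 -> V=11
t=11: input=0 -> V=5
t=12: input=1 -> V=6
t=13: input=3 -> V=15
t=14: input=4 -> V=0 FIRE

Answer: 4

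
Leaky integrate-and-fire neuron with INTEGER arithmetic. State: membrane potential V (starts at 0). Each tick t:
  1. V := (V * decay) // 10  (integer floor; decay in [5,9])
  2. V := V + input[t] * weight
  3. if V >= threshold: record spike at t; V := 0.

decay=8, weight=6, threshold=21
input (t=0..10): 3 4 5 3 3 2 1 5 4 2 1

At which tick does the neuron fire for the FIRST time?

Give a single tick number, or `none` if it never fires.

Answer: 1

Derivation:
t=0: input=3 -> V=18
t=1: input=4 -> V=0 FIRE
t=2: input=5 -> V=0 FIRE
t=3: input=3 -> V=18
t=4: input=3 -> V=0 FIRE
t=5: input=2 -> V=12
t=6: input=1 -> V=15
t=7: input=5 -> V=0 FIRE
t=8: input=4 -> V=0 FIRE
t=9: input=2 -> V=12
t=10: input=1 -> V=15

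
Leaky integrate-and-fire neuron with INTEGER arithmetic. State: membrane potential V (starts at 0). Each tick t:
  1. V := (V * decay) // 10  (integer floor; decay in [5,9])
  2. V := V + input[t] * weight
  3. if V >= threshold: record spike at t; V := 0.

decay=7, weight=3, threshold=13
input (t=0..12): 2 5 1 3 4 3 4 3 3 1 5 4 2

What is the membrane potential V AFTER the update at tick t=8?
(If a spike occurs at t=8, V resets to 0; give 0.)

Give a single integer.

t=0: input=2 -> V=6
t=1: input=5 -> V=0 FIRE
t=2: input=1 -> V=3
t=3: input=3 -> V=11
t=4: input=4 -> V=0 FIRE
t=5: input=3 -> V=9
t=6: input=4 -> V=0 FIRE
t=7: input=3 -> V=9
t=8: input=3 -> V=0 FIRE
t=9: input=1 -> V=3
t=10: input=5 -> V=0 FIRE
t=11: input=4 -> V=12
t=12: input=2 -> V=0 FIRE

Answer: 0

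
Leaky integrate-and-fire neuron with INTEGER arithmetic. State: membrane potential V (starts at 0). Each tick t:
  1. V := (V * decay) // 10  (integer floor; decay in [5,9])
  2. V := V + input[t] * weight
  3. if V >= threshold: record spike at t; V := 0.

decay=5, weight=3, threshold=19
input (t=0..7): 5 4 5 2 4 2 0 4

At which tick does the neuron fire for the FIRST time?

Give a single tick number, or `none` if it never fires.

Answer: 1

Derivation:
t=0: input=5 -> V=15
t=1: input=4 -> V=0 FIRE
t=2: input=5 -> V=15
t=3: input=2 -> V=13
t=4: input=4 -> V=18
t=5: input=2 -> V=15
t=6: input=0 -> V=7
t=7: input=4 -> V=15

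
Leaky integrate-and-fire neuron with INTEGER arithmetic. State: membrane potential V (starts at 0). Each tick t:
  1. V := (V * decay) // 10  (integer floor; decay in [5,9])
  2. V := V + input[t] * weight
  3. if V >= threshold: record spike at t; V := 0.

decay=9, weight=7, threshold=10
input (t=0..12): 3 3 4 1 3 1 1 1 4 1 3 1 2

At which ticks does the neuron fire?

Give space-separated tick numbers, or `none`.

Answer: 0 1 2 4 6 8 10 12

Derivation:
t=0: input=3 -> V=0 FIRE
t=1: input=3 -> V=0 FIRE
t=2: input=4 -> V=0 FIRE
t=3: input=1 -> V=7
t=4: input=3 -> V=0 FIRE
t=5: input=1 -> V=7
t=6: input=1 -> V=0 FIRE
t=7: input=1 -> V=7
t=8: input=4 -> V=0 FIRE
t=9: input=1 -> V=7
t=10: input=3 -> V=0 FIRE
t=11: input=1 -> V=7
t=12: input=2 -> V=0 FIRE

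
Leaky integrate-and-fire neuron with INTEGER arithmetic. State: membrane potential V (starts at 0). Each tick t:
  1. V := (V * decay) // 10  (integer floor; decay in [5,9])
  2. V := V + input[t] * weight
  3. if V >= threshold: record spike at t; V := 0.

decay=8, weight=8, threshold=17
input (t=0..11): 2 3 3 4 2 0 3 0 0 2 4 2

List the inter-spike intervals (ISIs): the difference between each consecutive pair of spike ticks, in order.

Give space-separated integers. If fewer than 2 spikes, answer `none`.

t=0: input=2 -> V=16
t=1: input=3 -> V=0 FIRE
t=2: input=3 -> V=0 FIRE
t=3: input=4 -> V=0 FIRE
t=4: input=2 -> V=16
t=5: input=0 -> V=12
t=6: input=3 -> V=0 FIRE
t=7: input=0 -> V=0
t=8: input=0 -> V=0
t=9: input=2 -> V=16
t=10: input=4 -> V=0 FIRE
t=11: input=2 -> V=16

Answer: 1 1 3 4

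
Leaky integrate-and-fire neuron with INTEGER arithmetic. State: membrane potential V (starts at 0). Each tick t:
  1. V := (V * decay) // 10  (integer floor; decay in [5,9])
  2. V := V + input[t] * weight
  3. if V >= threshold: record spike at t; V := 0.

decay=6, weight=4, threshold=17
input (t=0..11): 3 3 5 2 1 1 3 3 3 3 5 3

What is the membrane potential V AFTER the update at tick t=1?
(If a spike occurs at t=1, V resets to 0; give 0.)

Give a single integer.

Answer: 0

Derivation:
t=0: input=3 -> V=12
t=1: input=3 -> V=0 FIRE
t=2: input=5 -> V=0 FIRE
t=3: input=2 -> V=8
t=4: input=1 -> V=8
t=5: input=1 -> V=8
t=6: input=3 -> V=16
t=7: input=3 -> V=0 FIRE
t=8: input=3 -> V=12
t=9: input=3 -> V=0 FIRE
t=10: input=5 -> V=0 FIRE
t=11: input=3 -> V=12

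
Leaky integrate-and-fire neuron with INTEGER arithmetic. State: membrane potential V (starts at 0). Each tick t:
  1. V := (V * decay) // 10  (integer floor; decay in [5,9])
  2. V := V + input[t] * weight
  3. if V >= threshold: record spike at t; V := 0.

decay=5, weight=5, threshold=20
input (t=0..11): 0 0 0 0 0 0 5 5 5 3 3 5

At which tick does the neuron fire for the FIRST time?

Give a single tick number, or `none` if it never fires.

Answer: 6

Derivation:
t=0: input=0 -> V=0
t=1: input=0 -> V=0
t=2: input=0 -> V=0
t=3: input=0 -> V=0
t=4: input=0 -> V=0
t=5: input=0 -> V=0
t=6: input=5 -> V=0 FIRE
t=7: input=5 -> V=0 FIRE
t=8: input=5 -> V=0 FIRE
t=9: input=3 -> V=15
t=10: input=3 -> V=0 FIRE
t=11: input=5 -> V=0 FIRE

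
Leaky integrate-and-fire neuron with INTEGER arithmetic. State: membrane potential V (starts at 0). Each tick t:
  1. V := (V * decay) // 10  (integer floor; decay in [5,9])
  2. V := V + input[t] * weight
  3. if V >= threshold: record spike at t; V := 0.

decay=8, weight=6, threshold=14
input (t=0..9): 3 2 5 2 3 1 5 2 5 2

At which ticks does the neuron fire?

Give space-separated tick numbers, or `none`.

Answer: 0 2 4 6 8

Derivation:
t=0: input=3 -> V=0 FIRE
t=1: input=2 -> V=12
t=2: input=5 -> V=0 FIRE
t=3: input=2 -> V=12
t=4: input=3 -> V=0 FIRE
t=5: input=1 -> V=6
t=6: input=5 -> V=0 FIRE
t=7: input=2 -> V=12
t=8: input=5 -> V=0 FIRE
t=9: input=2 -> V=12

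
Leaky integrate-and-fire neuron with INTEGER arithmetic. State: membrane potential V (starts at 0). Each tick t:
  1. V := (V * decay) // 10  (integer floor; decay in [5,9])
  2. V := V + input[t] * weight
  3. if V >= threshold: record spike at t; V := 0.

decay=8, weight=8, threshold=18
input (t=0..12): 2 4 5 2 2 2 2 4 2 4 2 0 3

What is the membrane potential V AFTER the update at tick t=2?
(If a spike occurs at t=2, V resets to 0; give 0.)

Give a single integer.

t=0: input=2 -> V=16
t=1: input=4 -> V=0 FIRE
t=2: input=5 -> V=0 FIRE
t=3: input=2 -> V=16
t=4: input=2 -> V=0 FIRE
t=5: input=2 -> V=16
t=6: input=2 -> V=0 FIRE
t=7: input=4 -> V=0 FIRE
t=8: input=2 -> V=16
t=9: input=4 -> V=0 FIRE
t=10: input=2 -> V=16
t=11: input=0 -> V=12
t=12: input=3 -> V=0 FIRE

Answer: 0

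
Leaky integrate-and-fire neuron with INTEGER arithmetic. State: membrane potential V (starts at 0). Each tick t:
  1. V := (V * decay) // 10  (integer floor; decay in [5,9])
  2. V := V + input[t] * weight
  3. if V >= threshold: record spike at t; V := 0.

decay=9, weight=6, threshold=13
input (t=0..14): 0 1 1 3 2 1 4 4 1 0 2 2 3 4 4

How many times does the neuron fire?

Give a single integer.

Answer: 8

Derivation:
t=0: input=0 -> V=0
t=1: input=1 -> V=6
t=2: input=1 -> V=11
t=3: input=3 -> V=0 FIRE
t=4: input=2 -> V=12
t=5: input=1 -> V=0 FIRE
t=6: input=4 -> V=0 FIRE
t=7: input=4 -> V=0 FIRE
t=8: input=1 -> V=6
t=9: input=0 -> V=5
t=10: input=2 -> V=0 FIRE
t=11: input=2 -> V=12
t=12: input=3 -> V=0 FIRE
t=13: input=4 -> V=0 FIRE
t=14: input=4 -> V=0 FIRE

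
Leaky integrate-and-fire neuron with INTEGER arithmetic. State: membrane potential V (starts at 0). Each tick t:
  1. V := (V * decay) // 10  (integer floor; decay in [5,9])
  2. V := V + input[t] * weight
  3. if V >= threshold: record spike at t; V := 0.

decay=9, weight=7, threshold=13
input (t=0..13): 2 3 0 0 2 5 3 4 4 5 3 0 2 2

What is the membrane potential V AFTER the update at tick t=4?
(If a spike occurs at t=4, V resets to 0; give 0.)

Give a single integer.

Answer: 0

Derivation:
t=0: input=2 -> V=0 FIRE
t=1: input=3 -> V=0 FIRE
t=2: input=0 -> V=0
t=3: input=0 -> V=0
t=4: input=2 -> V=0 FIRE
t=5: input=5 -> V=0 FIRE
t=6: input=3 -> V=0 FIRE
t=7: input=4 -> V=0 FIRE
t=8: input=4 -> V=0 FIRE
t=9: input=5 -> V=0 FIRE
t=10: input=3 -> V=0 FIRE
t=11: input=0 -> V=0
t=12: input=2 -> V=0 FIRE
t=13: input=2 -> V=0 FIRE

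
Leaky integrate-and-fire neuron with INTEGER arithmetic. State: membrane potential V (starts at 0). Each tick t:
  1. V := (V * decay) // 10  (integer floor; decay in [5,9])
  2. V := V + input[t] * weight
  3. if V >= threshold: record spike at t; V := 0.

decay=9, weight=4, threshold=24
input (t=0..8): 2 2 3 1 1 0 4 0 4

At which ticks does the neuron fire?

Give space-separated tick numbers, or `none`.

t=0: input=2 -> V=8
t=1: input=2 -> V=15
t=2: input=3 -> V=0 FIRE
t=3: input=1 -> V=4
t=4: input=1 -> V=7
t=5: input=0 -> V=6
t=6: input=4 -> V=21
t=7: input=0 -> V=18
t=8: input=4 -> V=0 FIRE

Answer: 2 8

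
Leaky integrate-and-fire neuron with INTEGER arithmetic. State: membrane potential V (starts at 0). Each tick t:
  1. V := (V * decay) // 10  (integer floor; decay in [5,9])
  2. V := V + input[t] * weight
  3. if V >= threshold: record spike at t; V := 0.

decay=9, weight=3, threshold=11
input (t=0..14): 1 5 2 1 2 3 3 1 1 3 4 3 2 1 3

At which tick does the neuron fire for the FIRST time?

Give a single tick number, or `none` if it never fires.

t=0: input=1 -> V=3
t=1: input=5 -> V=0 FIRE
t=2: input=2 -> V=6
t=3: input=1 -> V=8
t=4: input=2 -> V=0 FIRE
t=5: input=3 -> V=9
t=6: input=3 -> V=0 FIRE
t=7: input=1 -> V=3
t=8: input=1 -> V=5
t=9: input=3 -> V=0 FIRE
t=10: input=4 -> V=0 FIRE
t=11: input=3 -> V=9
t=12: input=2 -> V=0 FIRE
t=13: input=1 -> V=3
t=14: input=3 -> V=0 FIRE

Answer: 1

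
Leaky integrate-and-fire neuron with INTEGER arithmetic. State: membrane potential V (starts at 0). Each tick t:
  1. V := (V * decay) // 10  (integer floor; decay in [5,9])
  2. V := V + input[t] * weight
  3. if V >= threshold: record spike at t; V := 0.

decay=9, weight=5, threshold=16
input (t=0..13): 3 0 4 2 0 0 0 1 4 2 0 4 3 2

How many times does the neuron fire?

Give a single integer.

t=0: input=3 -> V=15
t=1: input=0 -> V=13
t=2: input=4 -> V=0 FIRE
t=3: input=2 -> V=10
t=4: input=0 -> V=9
t=5: input=0 -> V=8
t=6: input=0 -> V=7
t=7: input=1 -> V=11
t=8: input=4 -> V=0 FIRE
t=9: input=2 -> V=10
t=10: input=0 -> V=9
t=11: input=4 -> V=0 FIRE
t=12: input=3 -> V=15
t=13: input=2 -> V=0 FIRE

Answer: 4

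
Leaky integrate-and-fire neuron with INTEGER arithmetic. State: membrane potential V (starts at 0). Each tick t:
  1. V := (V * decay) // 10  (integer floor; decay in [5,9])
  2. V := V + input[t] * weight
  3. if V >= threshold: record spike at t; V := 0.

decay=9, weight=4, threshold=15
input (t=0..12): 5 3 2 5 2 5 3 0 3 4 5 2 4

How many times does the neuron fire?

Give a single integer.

t=0: input=5 -> V=0 FIRE
t=1: input=3 -> V=12
t=2: input=2 -> V=0 FIRE
t=3: input=5 -> V=0 FIRE
t=4: input=2 -> V=8
t=5: input=5 -> V=0 FIRE
t=6: input=3 -> V=12
t=7: input=0 -> V=10
t=8: input=3 -> V=0 FIRE
t=9: input=4 -> V=0 FIRE
t=10: input=5 -> V=0 FIRE
t=11: input=2 -> V=8
t=12: input=4 -> V=0 FIRE

Answer: 8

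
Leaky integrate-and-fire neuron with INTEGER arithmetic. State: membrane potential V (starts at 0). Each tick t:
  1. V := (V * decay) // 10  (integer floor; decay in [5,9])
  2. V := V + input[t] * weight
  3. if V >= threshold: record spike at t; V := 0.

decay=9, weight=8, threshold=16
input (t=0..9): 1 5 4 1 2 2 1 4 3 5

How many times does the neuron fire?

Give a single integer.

Answer: 7

Derivation:
t=0: input=1 -> V=8
t=1: input=5 -> V=0 FIRE
t=2: input=4 -> V=0 FIRE
t=3: input=1 -> V=8
t=4: input=2 -> V=0 FIRE
t=5: input=2 -> V=0 FIRE
t=6: input=1 -> V=8
t=7: input=4 -> V=0 FIRE
t=8: input=3 -> V=0 FIRE
t=9: input=5 -> V=0 FIRE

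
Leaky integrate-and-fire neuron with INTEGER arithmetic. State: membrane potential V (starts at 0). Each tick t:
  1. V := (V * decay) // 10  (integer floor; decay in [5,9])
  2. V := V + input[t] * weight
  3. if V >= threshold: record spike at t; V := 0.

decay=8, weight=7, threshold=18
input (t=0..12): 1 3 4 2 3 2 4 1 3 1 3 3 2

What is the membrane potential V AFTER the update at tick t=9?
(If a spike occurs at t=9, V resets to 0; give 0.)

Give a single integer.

Answer: 7

Derivation:
t=0: input=1 -> V=7
t=1: input=3 -> V=0 FIRE
t=2: input=4 -> V=0 FIRE
t=3: input=2 -> V=14
t=4: input=3 -> V=0 FIRE
t=5: input=2 -> V=14
t=6: input=4 -> V=0 FIRE
t=7: input=1 -> V=7
t=8: input=3 -> V=0 FIRE
t=9: input=1 -> V=7
t=10: input=3 -> V=0 FIRE
t=11: input=3 -> V=0 FIRE
t=12: input=2 -> V=14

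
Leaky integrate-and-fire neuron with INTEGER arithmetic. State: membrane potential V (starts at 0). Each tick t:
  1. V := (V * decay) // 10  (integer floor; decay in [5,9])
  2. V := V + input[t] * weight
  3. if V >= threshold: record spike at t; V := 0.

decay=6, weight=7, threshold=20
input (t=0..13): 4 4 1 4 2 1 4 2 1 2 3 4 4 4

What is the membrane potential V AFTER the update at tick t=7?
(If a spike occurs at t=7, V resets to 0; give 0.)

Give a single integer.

Answer: 14

Derivation:
t=0: input=4 -> V=0 FIRE
t=1: input=4 -> V=0 FIRE
t=2: input=1 -> V=7
t=3: input=4 -> V=0 FIRE
t=4: input=2 -> V=14
t=5: input=1 -> V=15
t=6: input=4 -> V=0 FIRE
t=7: input=2 -> V=14
t=8: input=1 -> V=15
t=9: input=2 -> V=0 FIRE
t=10: input=3 -> V=0 FIRE
t=11: input=4 -> V=0 FIRE
t=12: input=4 -> V=0 FIRE
t=13: input=4 -> V=0 FIRE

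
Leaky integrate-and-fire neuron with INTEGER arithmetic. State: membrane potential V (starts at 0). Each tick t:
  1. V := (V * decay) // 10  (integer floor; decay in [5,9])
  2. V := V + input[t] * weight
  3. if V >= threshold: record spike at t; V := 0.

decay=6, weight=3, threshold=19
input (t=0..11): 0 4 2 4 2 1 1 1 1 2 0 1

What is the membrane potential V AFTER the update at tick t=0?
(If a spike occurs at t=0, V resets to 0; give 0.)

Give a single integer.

t=0: input=0 -> V=0
t=1: input=4 -> V=12
t=2: input=2 -> V=13
t=3: input=4 -> V=0 FIRE
t=4: input=2 -> V=6
t=5: input=1 -> V=6
t=6: input=1 -> V=6
t=7: input=1 -> V=6
t=8: input=1 -> V=6
t=9: input=2 -> V=9
t=10: input=0 -> V=5
t=11: input=1 -> V=6

Answer: 0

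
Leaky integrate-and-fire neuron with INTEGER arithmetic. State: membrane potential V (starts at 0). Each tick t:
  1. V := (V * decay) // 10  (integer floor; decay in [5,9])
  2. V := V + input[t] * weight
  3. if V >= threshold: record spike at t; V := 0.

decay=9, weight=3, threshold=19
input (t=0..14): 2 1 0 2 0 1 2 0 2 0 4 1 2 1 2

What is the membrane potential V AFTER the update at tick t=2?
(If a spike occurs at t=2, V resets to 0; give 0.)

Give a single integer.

t=0: input=2 -> V=6
t=1: input=1 -> V=8
t=2: input=0 -> V=7
t=3: input=2 -> V=12
t=4: input=0 -> V=10
t=5: input=1 -> V=12
t=6: input=2 -> V=16
t=7: input=0 -> V=14
t=8: input=2 -> V=18
t=9: input=0 -> V=16
t=10: input=4 -> V=0 FIRE
t=11: input=1 -> V=3
t=12: input=2 -> V=8
t=13: input=1 -> V=10
t=14: input=2 -> V=15

Answer: 7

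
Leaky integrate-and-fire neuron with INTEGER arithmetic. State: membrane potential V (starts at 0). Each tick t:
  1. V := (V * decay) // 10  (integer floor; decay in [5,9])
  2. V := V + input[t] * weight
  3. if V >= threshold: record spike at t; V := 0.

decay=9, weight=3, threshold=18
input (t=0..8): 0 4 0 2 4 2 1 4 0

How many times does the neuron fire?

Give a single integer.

t=0: input=0 -> V=0
t=1: input=4 -> V=12
t=2: input=0 -> V=10
t=3: input=2 -> V=15
t=4: input=4 -> V=0 FIRE
t=5: input=2 -> V=6
t=6: input=1 -> V=8
t=7: input=4 -> V=0 FIRE
t=8: input=0 -> V=0

Answer: 2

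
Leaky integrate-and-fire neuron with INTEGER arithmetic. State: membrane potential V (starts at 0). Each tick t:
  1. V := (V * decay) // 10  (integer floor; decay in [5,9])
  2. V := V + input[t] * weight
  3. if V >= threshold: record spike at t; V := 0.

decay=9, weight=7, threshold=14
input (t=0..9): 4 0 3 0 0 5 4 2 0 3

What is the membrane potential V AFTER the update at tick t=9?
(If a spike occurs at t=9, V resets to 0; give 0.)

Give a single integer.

t=0: input=4 -> V=0 FIRE
t=1: input=0 -> V=0
t=2: input=3 -> V=0 FIRE
t=3: input=0 -> V=0
t=4: input=0 -> V=0
t=5: input=5 -> V=0 FIRE
t=6: input=4 -> V=0 FIRE
t=7: input=2 -> V=0 FIRE
t=8: input=0 -> V=0
t=9: input=3 -> V=0 FIRE

Answer: 0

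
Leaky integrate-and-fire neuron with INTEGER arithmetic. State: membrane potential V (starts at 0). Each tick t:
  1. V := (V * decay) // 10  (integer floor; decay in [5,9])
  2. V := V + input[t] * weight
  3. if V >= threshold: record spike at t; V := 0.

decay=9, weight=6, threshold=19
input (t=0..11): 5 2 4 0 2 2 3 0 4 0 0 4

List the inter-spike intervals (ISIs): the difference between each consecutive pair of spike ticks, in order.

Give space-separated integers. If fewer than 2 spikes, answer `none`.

Answer: 2 3 3 3

Derivation:
t=0: input=5 -> V=0 FIRE
t=1: input=2 -> V=12
t=2: input=4 -> V=0 FIRE
t=3: input=0 -> V=0
t=4: input=2 -> V=12
t=5: input=2 -> V=0 FIRE
t=6: input=3 -> V=18
t=7: input=0 -> V=16
t=8: input=4 -> V=0 FIRE
t=9: input=0 -> V=0
t=10: input=0 -> V=0
t=11: input=4 -> V=0 FIRE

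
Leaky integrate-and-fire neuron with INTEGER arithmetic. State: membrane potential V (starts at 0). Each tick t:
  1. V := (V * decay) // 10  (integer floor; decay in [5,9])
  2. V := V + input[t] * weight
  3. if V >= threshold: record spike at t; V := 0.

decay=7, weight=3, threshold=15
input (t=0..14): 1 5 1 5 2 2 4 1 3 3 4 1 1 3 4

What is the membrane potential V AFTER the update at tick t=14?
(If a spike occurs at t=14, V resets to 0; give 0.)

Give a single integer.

t=0: input=1 -> V=3
t=1: input=5 -> V=0 FIRE
t=2: input=1 -> V=3
t=3: input=5 -> V=0 FIRE
t=4: input=2 -> V=6
t=5: input=2 -> V=10
t=6: input=4 -> V=0 FIRE
t=7: input=1 -> V=3
t=8: input=3 -> V=11
t=9: input=3 -> V=0 FIRE
t=10: input=4 -> V=12
t=11: input=1 -> V=11
t=12: input=1 -> V=10
t=13: input=3 -> V=0 FIRE
t=14: input=4 -> V=12

Answer: 12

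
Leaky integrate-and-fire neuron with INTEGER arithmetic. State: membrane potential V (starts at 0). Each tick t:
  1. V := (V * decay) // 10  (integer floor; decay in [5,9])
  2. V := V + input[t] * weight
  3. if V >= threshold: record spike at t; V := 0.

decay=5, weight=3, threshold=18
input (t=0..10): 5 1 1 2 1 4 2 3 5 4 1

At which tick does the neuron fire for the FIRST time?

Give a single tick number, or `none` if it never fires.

Answer: 8

Derivation:
t=0: input=5 -> V=15
t=1: input=1 -> V=10
t=2: input=1 -> V=8
t=3: input=2 -> V=10
t=4: input=1 -> V=8
t=5: input=4 -> V=16
t=6: input=2 -> V=14
t=7: input=3 -> V=16
t=8: input=5 -> V=0 FIRE
t=9: input=4 -> V=12
t=10: input=1 -> V=9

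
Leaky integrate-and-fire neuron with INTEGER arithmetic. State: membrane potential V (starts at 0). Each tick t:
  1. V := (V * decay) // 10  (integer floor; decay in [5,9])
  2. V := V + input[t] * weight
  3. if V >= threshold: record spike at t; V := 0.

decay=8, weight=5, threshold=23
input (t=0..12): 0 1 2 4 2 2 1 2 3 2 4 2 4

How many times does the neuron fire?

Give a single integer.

t=0: input=0 -> V=0
t=1: input=1 -> V=5
t=2: input=2 -> V=14
t=3: input=4 -> V=0 FIRE
t=4: input=2 -> V=10
t=5: input=2 -> V=18
t=6: input=1 -> V=19
t=7: input=2 -> V=0 FIRE
t=8: input=3 -> V=15
t=9: input=2 -> V=22
t=10: input=4 -> V=0 FIRE
t=11: input=2 -> V=10
t=12: input=4 -> V=0 FIRE

Answer: 4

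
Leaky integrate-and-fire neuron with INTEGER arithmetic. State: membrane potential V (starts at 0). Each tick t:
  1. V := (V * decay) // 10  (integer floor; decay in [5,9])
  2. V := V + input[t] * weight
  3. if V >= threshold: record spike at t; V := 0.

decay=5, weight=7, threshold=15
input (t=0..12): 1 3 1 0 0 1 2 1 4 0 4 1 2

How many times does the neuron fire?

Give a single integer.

Answer: 5

Derivation:
t=0: input=1 -> V=7
t=1: input=3 -> V=0 FIRE
t=2: input=1 -> V=7
t=3: input=0 -> V=3
t=4: input=0 -> V=1
t=5: input=1 -> V=7
t=6: input=2 -> V=0 FIRE
t=7: input=1 -> V=7
t=8: input=4 -> V=0 FIRE
t=9: input=0 -> V=0
t=10: input=4 -> V=0 FIRE
t=11: input=1 -> V=7
t=12: input=2 -> V=0 FIRE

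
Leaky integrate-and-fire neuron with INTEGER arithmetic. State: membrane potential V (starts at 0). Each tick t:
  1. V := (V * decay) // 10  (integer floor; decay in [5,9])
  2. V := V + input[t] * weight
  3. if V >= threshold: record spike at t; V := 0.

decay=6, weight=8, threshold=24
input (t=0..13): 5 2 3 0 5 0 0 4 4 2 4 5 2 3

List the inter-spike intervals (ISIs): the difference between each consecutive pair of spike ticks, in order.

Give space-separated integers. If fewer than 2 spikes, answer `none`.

t=0: input=5 -> V=0 FIRE
t=1: input=2 -> V=16
t=2: input=3 -> V=0 FIRE
t=3: input=0 -> V=0
t=4: input=5 -> V=0 FIRE
t=5: input=0 -> V=0
t=6: input=0 -> V=0
t=7: input=4 -> V=0 FIRE
t=8: input=4 -> V=0 FIRE
t=9: input=2 -> V=16
t=10: input=4 -> V=0 FIRE
t=11: input=5 -> V=0 FIRE
t=12: input=2 -> V=16
t=13: input=3 -> V=0 FIRE

Answer: 2 2 3 1 2 1 2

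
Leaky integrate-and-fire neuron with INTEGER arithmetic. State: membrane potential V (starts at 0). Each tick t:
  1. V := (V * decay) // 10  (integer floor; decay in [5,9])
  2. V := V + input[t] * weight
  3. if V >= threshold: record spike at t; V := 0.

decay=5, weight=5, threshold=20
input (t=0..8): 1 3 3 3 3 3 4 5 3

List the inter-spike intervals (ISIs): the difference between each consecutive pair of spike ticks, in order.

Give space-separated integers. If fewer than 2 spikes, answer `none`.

Answer: 2 2 1

Derivation:
t=0: input=1 -> V=5
t=1: input=3 -> V=17
t=2: input=3 -> V=0 FIRE
t=3: input=3 -> V=15
t=4: input=3 -> V=0 FIRE
t=5: input=3 -> V=15
t=6: input=4 -> V=0 FIRE
t=7: input=5 -> V=0 FIRE
t=8: input=3 -> V=15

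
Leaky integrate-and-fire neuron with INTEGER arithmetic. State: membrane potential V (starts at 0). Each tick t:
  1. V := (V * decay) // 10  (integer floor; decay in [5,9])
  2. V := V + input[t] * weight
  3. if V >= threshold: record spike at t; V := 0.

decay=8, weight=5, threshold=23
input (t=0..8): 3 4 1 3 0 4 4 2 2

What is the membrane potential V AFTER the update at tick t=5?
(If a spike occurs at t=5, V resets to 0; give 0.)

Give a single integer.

Answer: 0

Derivation:
t=0: input=3 -> V=15
t=1: input=4 -> V=0 FIRE
t=2: input=1 -> V=5
t=3: input=3 -> V=19
t=4: input=0 -> V=15
t=5: input=4 -> V=0 FIRE
t=6: input=4 -> V=20
t=7: input=2 -> V=0 FIRE
t=8: input=2 -> V=10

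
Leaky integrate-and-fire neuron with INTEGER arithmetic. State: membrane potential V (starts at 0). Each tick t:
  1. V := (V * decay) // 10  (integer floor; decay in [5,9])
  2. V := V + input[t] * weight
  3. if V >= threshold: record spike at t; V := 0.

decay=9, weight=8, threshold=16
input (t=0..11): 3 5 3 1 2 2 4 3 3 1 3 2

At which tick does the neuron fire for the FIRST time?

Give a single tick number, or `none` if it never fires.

t=0: input=3 -> V=0 FIRE
t=1: input=5 -> V=0 FIRE
t=2: input=3 -> V=0 FIRE
t=3: input=1 -> V=8
t=4: input=2 -> V=0 FIRE
t=5: input=2 -> V=0 FIRE
t=6: input=4 -> V=0 FIRE
t=7: input=3 -> V=0 FIRE
t=8: input=3 -> V=0 FIRE
t=9: input=1 -> V=8
t=10: input=3 -> V=0 FIRE
t=11: input=2 -> V=0 FIRE

Answer: 0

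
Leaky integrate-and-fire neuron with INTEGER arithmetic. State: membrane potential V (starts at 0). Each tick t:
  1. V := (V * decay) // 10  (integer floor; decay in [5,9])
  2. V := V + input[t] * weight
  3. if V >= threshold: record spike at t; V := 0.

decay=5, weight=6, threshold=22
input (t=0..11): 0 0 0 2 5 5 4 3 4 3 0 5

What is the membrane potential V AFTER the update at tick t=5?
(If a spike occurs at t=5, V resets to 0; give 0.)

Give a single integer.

t=0: input=0 -> V=0
t=1: input=0 -> V=0
t=2: input=0 -> V=0
t=3: input=2 -> V=12
t=4: input=5 -> V=0 FIRE
t=5: input=5 -> V=0 FIRE
t=6: input=4 -> V=0 FIRE
t=7: input=3 -> V=18
t=8: input=4 -> V=0 FIRE
t=9: input=3 -> V=18
t=10: input=0 -> V=9
t=11: input=5 -> V=0 FIRE

Answer: 0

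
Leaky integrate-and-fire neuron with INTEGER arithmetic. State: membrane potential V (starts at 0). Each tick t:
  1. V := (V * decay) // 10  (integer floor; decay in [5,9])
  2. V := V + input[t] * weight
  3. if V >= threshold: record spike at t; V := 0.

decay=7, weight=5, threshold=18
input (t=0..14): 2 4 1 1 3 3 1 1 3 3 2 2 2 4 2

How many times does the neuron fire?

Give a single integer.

Answer: 5

Derivation:
t=0: input=2 -> V=10
t=1: input=4 -> V=0 FIRE
t=2: input=1 -> V=5
t=3: input=1 -> V=8
t=4: input=3 -> V=0 FIRE
t=5: input=3 -> V=15
t=6: input=1 -> V=15
t=7: input=1 -> V=15
t=8: input=3 -> V=0 FIRE
t=9: input=3 -> V=15
t=10: input=2 -> V=0 FIRE
t=11: input=2 -> V=10
t=12: input=2 -> V=17
t=13: input=4 -> V=0 FIRE
t=14: input=2 -> V=10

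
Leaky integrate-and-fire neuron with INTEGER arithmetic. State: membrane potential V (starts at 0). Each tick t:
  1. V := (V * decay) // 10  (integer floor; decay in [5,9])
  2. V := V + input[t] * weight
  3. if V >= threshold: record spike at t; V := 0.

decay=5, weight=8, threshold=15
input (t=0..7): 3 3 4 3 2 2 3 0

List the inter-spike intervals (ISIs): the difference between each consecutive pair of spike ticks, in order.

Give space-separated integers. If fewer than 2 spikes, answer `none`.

t=0: input=3 -> V=0 FIRE
t=1: input=3 -> V=0 FIRE
t=2: input=4 -> V=0 FIRE
t=3: input=3 -> V=0 FIRE
t=4: input=2 -> V=0 FIRE
t=5: input=2 -> V=0 FIRE
t=6: input=3 -> V=0 FIRE
t=7: input=0 -> V=0

Answer: 1 1 1 1 1 1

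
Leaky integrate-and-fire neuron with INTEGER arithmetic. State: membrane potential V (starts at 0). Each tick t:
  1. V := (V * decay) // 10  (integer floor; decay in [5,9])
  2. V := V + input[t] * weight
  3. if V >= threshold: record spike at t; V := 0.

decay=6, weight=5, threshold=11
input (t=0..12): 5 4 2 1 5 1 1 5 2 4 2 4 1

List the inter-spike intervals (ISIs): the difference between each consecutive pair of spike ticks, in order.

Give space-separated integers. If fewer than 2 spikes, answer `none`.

t=0: input=5 -> V=0 FIRE
t=1: input=4 -> V=0 FIRE
t=2: input=2 -> V=10
t=3: input=1 -> V=0 FIRE
t=4: input=5 -> V=0 FIRE
t=5: input=1 -> V=5
t=6: input=1 -> V=8
t=7: input=5 -> V=0 FIRE
t=8: input=2 -> V=10
t=9: input=4 -> V=0 FIRE
t=10: input=2 -> V=10
t=11: input=4 -> V=0 FIRE
t=12: input=1 -> V=5

Answer: 1 2 1 3 2 2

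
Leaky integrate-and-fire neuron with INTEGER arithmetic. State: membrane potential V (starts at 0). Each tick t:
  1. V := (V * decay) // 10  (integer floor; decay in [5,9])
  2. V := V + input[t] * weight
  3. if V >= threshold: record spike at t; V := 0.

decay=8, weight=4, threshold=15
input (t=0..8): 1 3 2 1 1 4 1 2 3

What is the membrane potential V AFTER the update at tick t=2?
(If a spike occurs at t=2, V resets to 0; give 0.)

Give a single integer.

t=0: input=1 -> V=4
t=1: input=3 -> V=0 FIRE
t=2: input=2 -> V=8
t=3: input=1 -> V=10
t=4: input=1 -> V=12
t=5: input=4 -> V=0 FIRE
t=6: input=1 -> V=4
t=7: input=2 -> V=11
t=8: input=3 -> V=0 FIRE

Answer: 8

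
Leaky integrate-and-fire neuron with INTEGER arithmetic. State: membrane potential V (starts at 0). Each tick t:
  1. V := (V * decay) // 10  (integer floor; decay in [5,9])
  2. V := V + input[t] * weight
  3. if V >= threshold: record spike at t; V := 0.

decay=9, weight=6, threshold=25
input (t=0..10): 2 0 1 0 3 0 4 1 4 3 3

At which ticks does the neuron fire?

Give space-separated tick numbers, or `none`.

t=0: input=2 -> V=12
t=1: input=0 -> V=10
t=2: input=1 -> V=15
t=3: input=0 -> V=13
t=4: input=3 -> V=0 FIRE
t=5: input=0 -> V=0
t=6: input=4 -> V=24
t=7: input=1 -> V=0 FIRE
t=8: input=4 -> V=24
t=9: input=3 -> V=0 FIRE
t=10: input=3 -> V=18

Answer: 4 7 9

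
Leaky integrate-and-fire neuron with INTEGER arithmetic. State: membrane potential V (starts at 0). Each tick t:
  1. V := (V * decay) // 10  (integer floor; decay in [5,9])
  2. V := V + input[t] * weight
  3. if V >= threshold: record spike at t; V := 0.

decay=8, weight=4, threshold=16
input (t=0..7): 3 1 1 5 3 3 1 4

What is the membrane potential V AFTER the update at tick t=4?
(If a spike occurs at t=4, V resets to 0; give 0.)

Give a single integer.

t=0: input=3 -> V=12
t=1: input=1 -> V=13
t=2: input=1 -> V=14
t=3: input=5 -> V=0 FIRE
t=4: input=3 -> V=12
t=5: input=3 -> V=0 FIRE
t=6: input=1 -> V=4
t=7: input=4 -> V=0 FIRE

Answer: 12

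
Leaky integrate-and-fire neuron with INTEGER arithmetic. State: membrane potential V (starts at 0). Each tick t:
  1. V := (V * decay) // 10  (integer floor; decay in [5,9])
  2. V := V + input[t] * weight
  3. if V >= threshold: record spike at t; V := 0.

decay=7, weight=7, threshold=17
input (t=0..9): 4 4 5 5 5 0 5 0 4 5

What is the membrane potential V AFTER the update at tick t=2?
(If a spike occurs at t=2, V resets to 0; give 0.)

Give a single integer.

Answer: 0

Derivation:
t=0: input=4 -> V=0 FIRE
t=1: input=4 -> V=0 FIRE
t=2: input=5 -> V=0 FIRE
t=3: input=5 -> V=0 FIRE
t=4: input=5 -> V=0 FIRE
t=5: input=0 -> V=0
t=6: input=5 -> V=0 FIRE
t=7: input=0 -> V=0
t=8: input=4 -> V=0 FIRE
t=9: input=5 -> V=0 FIRE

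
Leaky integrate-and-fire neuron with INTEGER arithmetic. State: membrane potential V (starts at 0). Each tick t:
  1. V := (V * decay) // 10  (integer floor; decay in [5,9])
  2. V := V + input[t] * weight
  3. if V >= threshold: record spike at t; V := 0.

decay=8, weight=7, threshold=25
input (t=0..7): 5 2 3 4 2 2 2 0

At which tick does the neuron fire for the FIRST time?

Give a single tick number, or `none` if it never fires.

Answer: 0

Derivation:
t=0: input=5 -> V=0 FIRE
t=1: input=2 -> V=14
t=2: input=3 -> V=0 FIRE
t=3: input=4 -> V=0 FIRE
t=4: input=2 -> V=14
t=5: input=2 -> V=0 FIRE
t=6: input=2 -> V=14
t=7: input=0 -> V=11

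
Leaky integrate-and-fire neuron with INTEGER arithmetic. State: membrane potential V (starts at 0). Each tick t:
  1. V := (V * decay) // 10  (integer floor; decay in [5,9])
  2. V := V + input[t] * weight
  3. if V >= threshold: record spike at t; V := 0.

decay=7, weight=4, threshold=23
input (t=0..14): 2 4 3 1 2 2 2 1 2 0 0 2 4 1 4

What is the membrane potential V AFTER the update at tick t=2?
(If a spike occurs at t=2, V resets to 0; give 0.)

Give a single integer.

Answer: 0

Derivation:
t=0: input=2 -> V=8
t=1: input=4 -> V=21
t=2: input=3 -> V=0 FIRE
t=3: input=1 -> V=4
t=4: input=2 -> V=10
t=5: input=2 -> V=15
t=6: input=2 -> V=18
t=7: input=1 -> V=16
t=8: input=2 -> V=19
t=9: input=0 -> V=13
t=10: input=0 -> V=9
t=11: input=2 -> V=14
t=12: input=4 -> V=0 FIRE
t=13: input=1 -> V=4
t=14: input=4 -> V=18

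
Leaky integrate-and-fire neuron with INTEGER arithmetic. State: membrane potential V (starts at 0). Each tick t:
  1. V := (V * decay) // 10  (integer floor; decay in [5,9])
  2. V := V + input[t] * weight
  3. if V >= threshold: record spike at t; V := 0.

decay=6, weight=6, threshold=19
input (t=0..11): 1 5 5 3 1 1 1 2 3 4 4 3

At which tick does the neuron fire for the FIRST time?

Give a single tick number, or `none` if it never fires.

t=0: input=1 -> V=6
t=1: input=5 -> V=0 FIRE
t=2: input=5 -> V=0 FIRE
t=3: input=3 -> V=18
t=4: input=1 -> V=16
t=5: input=1 -> V=15
t=6: input=1 -> V=15
t=7: input=2 -> V=0 FIRE
t=8: input=3 -> V=18
t=9: input=4 -> V=0 FIRE
t=10: input=4 -> V=0 FIRE
t=11: input=3 -> V=18

Answer: 1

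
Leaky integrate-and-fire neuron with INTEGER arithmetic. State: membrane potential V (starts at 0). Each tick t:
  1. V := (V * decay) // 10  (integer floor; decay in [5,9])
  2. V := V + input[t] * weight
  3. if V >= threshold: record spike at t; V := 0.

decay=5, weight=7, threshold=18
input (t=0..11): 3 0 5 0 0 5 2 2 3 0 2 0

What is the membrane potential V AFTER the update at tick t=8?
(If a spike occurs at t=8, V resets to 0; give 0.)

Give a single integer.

Answer: 0

Derivation:
t=0: input=3 -> V=0 FIRE
t=1: input=0 -> V=0
t=2: input=5 -> V=0 FIRE
t=3: input=0 -> V=0
t=4: input=0 -> V=0
t=5: input=5 -> V=0 FIRE
t=6: input=2 -> V=14
t=7: input=2 -> V=0 FIRE
t=8: input=3 -> V=0 FIRE
t=9: input=0 -> V=0
t=10: input=2 -> V=14
t=11: input=0 -> V=7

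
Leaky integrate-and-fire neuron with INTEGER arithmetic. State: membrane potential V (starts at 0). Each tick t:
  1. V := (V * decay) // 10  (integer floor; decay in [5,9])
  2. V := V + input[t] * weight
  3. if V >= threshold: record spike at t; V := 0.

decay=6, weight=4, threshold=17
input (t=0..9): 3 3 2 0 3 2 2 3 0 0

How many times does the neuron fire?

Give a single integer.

Answer: 2

Derivation:
t=0: input=3 -> V=12
t=1: input=3 -> V=0 FIRE
t=2: input=2 -> V=8
t=3: input=0 -> V=4
t=4: input=3 -> V=14
t=5: input=2 -> V=16
t=6: input=2 -> V=0 FIRE
t=7: input=3 -> V=12
t=8: input=0 -> V=7
t=9: input=0 -> V=4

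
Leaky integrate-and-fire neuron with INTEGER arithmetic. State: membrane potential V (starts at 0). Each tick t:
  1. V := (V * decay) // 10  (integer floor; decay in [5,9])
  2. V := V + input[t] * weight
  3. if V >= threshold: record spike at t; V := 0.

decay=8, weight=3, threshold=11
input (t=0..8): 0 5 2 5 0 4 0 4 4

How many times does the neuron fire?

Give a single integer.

Answer: 5

Derivation:
t=0: input=0 -> V=0
t=1: input=5 -> V=0 FIRE
t=2: input=2 -> V=6
t=3: input=5 -> V=0 FIRE
t=4: input=0 -> V=0
t=5: input=4 -> V=0 FIRE
t=6: input=0 -> V=0
t=7: input=4 -> V=0 FIRE
t=8: input=4 -> V=0 FIRE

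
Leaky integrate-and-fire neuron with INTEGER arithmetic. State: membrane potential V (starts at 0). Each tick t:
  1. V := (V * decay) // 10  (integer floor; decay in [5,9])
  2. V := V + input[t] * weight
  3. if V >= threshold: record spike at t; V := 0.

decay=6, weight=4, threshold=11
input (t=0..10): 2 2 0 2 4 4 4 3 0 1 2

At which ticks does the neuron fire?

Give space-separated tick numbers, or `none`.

Answer: 1 4 5 6 7

Derivation:
t=0: input=2 -> V=8
t=1: input=2 -> V=0 FIRE
t=2: input=0 -> V=0
t=3: input=2 -> V=8
t=4: input=4 -> V=0 FIRE
t=5: input=4 -> V=0 FIRE
t=6: input=4 -> V=0 FIRE
t=7: input=3 -> V=0 FIRE
t=8: input=0 -> V=0
t=9: input=1 -> V=4
t=10: input=2 -> V=10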